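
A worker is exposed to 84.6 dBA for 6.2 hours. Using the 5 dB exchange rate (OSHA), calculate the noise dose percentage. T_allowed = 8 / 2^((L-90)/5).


Given values:
  L = 84.6 dBA, T = 6.2 hours
Formula: T_allowed = 8 / 2^((L - 90) / 5)
Compute exponent: (84.6 - 90) / 5 = -1.08
Compute 2^(-1.08) = 0.473029
T_allowed = 8 / 0.473029 = 16.912282 hours
Dose = (T / T_allowed) * 100
Dose = (6.2 / 16.912282) * 100 = 36.66

36.66 %


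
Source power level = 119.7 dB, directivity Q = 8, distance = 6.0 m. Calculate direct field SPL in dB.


Given values:
  Lw = 119.7 dB, Q = 8, r = 6.0 m
Formula: SPL = Lw + 10 * log10(Q / (4 * pi * r^2))
Compute 4 * pi * r^2 = 4 * pi * 6.0^2 = 452.3893
Compute Q / denom = 8 / 452.3893 = 0.01768388
Compute 10 * log10(0.01768388) = -17.5242
SPL = 119.7 + (-17.5242) = 102.18

102.18 dB


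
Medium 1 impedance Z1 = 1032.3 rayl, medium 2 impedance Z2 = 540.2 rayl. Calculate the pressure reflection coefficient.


Given values:
  Z1 = 1032.3 rayl, Z2 = 540.2 rayl
Formula: R = (Z2 - Z1) / (Z2 + Z1)
Numerator: Z2 - Z1 = 540.2 - 1032.3 = -492.1
Denominator: Z2 + Z1 = 540.2 + 1032.3 = 1572.5
R = -492.1 / 1572.5 = -0.3129

-0.3129


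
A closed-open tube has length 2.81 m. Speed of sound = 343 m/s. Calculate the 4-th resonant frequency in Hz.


Given values:
  Tube type: closed-open, L = 2.81 m, c = 343 m/s, n = 4
Formula: f_n = (2n - 1) * c / (4 * L)
Compute 2n - 1 = 2*4 - 1 = 7
Compute 4 * L = 4 * 2.81 = 11.24
f = 7 * 343 / 11.24
f = 213.61

213.61 Hz


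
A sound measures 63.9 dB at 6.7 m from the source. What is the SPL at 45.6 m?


Given values:
  SPL1 = 63.9 dB, r1 = 6.7 m, r2 = 45.6 m
Formula: SPL2 = SPL1 - 20 * log10(r2 / r1)
Compute ratio: r2 / r1 = 45.6 / 6.7 = 6.806
Compute log10: log10(6.806) = 0.832892
Compute drop: 20 * 0.832892 = 16.6578
SPL2 = 63.9 - 16.6578 = 47.24

47.24 dB


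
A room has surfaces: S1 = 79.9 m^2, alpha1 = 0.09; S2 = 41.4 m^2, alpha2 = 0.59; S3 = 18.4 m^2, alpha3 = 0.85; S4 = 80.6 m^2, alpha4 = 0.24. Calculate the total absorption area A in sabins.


Given surfaces:
  Surface 1: 79.9 * 0.09 = 7.191
  Surface 2: 41.4 * 0.59 = 24.426
  Surface 3: 18.4 * 0.85 = 15.64
  Surface 4: 80.6 * 0.24 = 19.344
Formula: A = sum(Si * alpha_i)
A = 7.191 + 24.426 + 15.64 + 19.344
A = 66.6

66.6 sabins


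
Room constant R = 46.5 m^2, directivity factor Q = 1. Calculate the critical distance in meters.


Given values:
  R = 46.5 m^2, Q = 1
Formula: d_c = 0.141 * sqrt(Q * R)
Compute Q * R = 1 * 46.5 = 46.5
Compute sqrt(46.5) = 6.8191
d_c = 0.141 * 6.8191 = 0.961

0.961 m


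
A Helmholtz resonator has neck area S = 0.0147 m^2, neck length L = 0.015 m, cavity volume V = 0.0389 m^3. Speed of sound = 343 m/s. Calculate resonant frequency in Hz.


Given values:
  S = 0.0147 m^2, L = 0.015 m, V = 0.0389 m^3, c = 343 m/s
Formula: f = (c / (2*pi)) * sqrt(S / (V * L))
Compute V * L = 0.0389 * 0.015 = 0.0005835
Compute S / (V * L) = 0.0147 / 0.0005835 = 25.1928
Compute sqrt(25.1928) = 5.019243
Compute c / (2*pi) = 343 / 6.283185 = 54.590148
f = 54.590148 * 5.019243 = 274.0

274.0 Hz


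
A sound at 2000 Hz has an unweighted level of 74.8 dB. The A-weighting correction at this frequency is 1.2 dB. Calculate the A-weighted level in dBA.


Given values:
  SPL = 74.8 dB
  A-weighting at 2000 Hz = 1.2 dB
Formula: L_A = SPL + A_weight
L_A = 74.8 + (1.2)
L_A = 76.0

76.0 dBA


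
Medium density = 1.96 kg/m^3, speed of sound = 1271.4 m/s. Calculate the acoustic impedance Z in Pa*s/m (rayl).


Given values:
  rho = 1.96 kg/m^3
  c = 1271.4 m/s
Formula: Z = rho * c
Z = 1.96 * 1271.4
Z = 2491.94

2491.94 rayl


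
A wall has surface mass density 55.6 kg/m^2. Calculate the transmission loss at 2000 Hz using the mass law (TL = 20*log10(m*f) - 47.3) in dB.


Given values:
  m = 55.6 kg/m^2, f = 2000 Hz
Formula: TL = 20 * log10(m * f) - 47.3
Compute m * f = 55.6 * 2000 = 111200.0
Compute log10(111200.0) = 5.046105
Compute 20 * 5.046105 = 100.9221
TL = 100.9221 - 47.3 = 53.62

53.62 dB


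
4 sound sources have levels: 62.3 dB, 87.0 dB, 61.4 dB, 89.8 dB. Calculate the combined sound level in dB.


Formula: L_total = 10 * log10( sum(10^(Li/10)) )
  Source 1: 10^(62.3/10) = 1698243.6525
  Source 2: 10^(87.0/10) = 501187233.6273
  Source 3: 10^(61.4/10) = 1380384.2646
  Source 4: 10^(89.8/10) = 954992586.0214
Sum of linear values = 1459258447.5658
L_total = 10 * log10(1459258447.5658) = 91.64

91.64 dB


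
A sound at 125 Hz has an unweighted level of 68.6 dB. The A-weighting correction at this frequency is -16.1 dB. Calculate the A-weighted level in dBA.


Given values:
  SPL = 68.6 dB
  A-weighting at 125 Hz = -16.1 dB
Formula: L_A = SPL + A_weight
L_A = 68.6 + (-16.1)
L_A = 52.5

52.5 dBA


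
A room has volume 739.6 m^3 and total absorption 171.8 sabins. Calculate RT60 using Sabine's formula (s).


Given values:
  V = 739.6 m^3
  A = 171.8 sabins
Formula: RT60 = 0.161 * V / A
Numerator: 0.161 * 739.6 = 119.0756
RT60 = 119.0756 / 171.8 = 0.693

0.693 s


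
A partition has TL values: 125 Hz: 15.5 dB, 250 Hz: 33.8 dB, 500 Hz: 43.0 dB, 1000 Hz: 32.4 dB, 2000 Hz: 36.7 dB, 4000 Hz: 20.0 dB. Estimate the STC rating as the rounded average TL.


Given TL values at each frequency:
  125 Hz: 15.5 dB
  250 Hz: 33.8 dB
  500 Hz: 43.0 dB
  1000 Hz: 32.4 dB
  2000 Hz: 36.7 dB
  4000 Hz: 20.0 dB
Formula: STC ~ round(average of TL values)
Sum = 15.5 + 33.8 + 43.0 + 32.4 + 36.7 + 20.0 = 181.4
Average = 181.4 / 6 = 30.23
Rounded: 30

30


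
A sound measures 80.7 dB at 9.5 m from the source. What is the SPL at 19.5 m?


Given values:
  SPL1 = 80.7 dB, r1 = 9.5 m, r2 = 19.5 m
Formula: SPL2 = SPL1 - 20 * log10(r2 / r1)
Compute ratio: r2 / r1 = 19.5 / 9.5 = 2.0526
Compute log10: log10(2.0526) = 0.312304
Compute drop: 20 * 0.312304 = 6.2461
SPL2 = 80.7 - 6.2461 = 74.45

74.45 dB


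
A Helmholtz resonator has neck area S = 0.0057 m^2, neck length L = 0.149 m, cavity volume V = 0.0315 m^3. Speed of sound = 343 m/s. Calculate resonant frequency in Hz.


Given values:
  S = 0.0057 m^2, L = 0.149 m, V = 0.0315 m^3, c = 343 m/s
Formula: f = (c / (2*pi)) * sqrt(S / (V * L))
Compute V * L = 0.0315 * 0.149 = 0.0046935
Compute S / (V * L) = 0.0057 / 0.0046935 = 1.2144
Compute sqrt(1.2144) = 1.101998
Compute c / (2*pi) = 343 / 6.283185 = 54.590148
f = 54.590148 * 1.101998 = 60.16

60.16 Hz


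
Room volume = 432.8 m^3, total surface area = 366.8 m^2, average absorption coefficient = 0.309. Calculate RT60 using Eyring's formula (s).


Given values:
  V = 432.8 m^3, S = 366.8 m^2, alpha = 0.309
Formula: RT60 = 0.161 * V / (-S * ln(1 - alpha))
Compute ln(1 - 0.309) = ln(0.691) = -0.369615
Denominator: -366.8 * -0.369615 = 135.5748
Numerator: 0.161 * 432.8 = 69.6808
RT60 = 69.6808 / 135.5748 = 0.514

0.514 s


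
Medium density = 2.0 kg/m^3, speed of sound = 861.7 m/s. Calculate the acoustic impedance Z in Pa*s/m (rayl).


Given values:
  rho = 2.0 kg/m^3
  c = 861.7 m/s
Formula: Z = rho * c
Z = 2.0 * 861.7
Z = 1723.4

1723.4 rayl


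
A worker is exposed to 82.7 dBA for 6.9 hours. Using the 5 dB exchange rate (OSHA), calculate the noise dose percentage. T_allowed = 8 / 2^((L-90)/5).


Given values:
  L = 82.7 dBA, T = 6.9 hours
Formula: T_allowed = 8 / 2^((L - 90) / 5)
Compute exponent: (82.7 - 90) / 5 = -1.46
Compute 2^(-1.46) = 0.363493
T_allowed = 8 / 0.363493 = 22.008677 hours
Dose = (T / T_allowed) * 100
Dose = (6.9 / 22.008677) * 100 = 31.35

31.35 %


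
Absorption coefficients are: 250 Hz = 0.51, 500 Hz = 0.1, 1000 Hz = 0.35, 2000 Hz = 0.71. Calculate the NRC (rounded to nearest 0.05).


Given values:
  a_250 = 0.51, a_500 = 0.1
  a_1000 = 0.35, a_2000 = 0.71
Formula: NRC = (a250 + a500 + a1000 + a2000) / 4
Sum = 0.51 + 0.1 + 0.35 + 0.71 = 1.67
NRC = 1.67 / 4 = 0.4175
Rounded to nearest 0.05: 0.4

0.4


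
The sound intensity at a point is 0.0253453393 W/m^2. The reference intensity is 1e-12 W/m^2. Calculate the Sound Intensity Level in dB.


Given values:
  I = 0.0253453393 W/m^2
  I_ref = 1e-12 W/m^2
Formula: SIL = 10 * log10(I / I_ref)
Compute ratio: I / I_ref = 25345339300
Compute log10: log10(25345339300) = 10.403898
Multiply: SIL = 10 * 10.403898 = 104.04

104.04 dB


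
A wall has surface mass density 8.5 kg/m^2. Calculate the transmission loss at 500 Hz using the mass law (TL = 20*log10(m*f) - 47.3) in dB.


Given values:
  m = 8.5 kg/m^2, f = 500 Hz
Formula: TL = 20 * log10(m * f) - 47.3
Compute m * f = 8.5 * 500 = 4250.0
Compute log10(4250.0) = 3.628389
Compute 20 * 3.628389 = 72.5678
TL = 72.5678 - 47.3 = 25.27

25.27 dB


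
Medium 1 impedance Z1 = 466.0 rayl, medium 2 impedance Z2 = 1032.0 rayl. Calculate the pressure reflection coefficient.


Given values:
  Z1 = 466.0 rayl, Z2 = 1032.0 rayl
Formula: R = (Z2 - Z1) / (Z2 + Z1)
Numerator: Z2 - Z1 = 1032.0 - 466.0 = 566.0
Denominator: Z2 + Z1 = 1032.0 + 466.0 = 1498.0
R = 566.0 / 1498.0 = 0.3778

0.3778


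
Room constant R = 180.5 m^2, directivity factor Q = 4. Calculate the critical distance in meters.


Given values:
  R = 180.5 m^2, Q = 4
Formula: d_c = 0.141 * sqrt(Q * R)
Compute Q * R = 4 * 180.5 = 722.0
Compute sqrt(722.0) = 26.8701
d_c = 0.141 * 26.8701 = 3.789

3.789 m


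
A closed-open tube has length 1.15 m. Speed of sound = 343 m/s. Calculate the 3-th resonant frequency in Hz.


Given values:
  Tube type: closed-open, L = 1.15 m, c = 343 m/s, n = 3
Formula: f_n = (2n - 1) * c / (4 * L)
Compute 2n - 1 = 2*3 - 1 = 5
Compute 4 * L = 4 * 1.15 = 4.6
f = 5 * 343 / 4.6
f = 372.83

372.83 Hz


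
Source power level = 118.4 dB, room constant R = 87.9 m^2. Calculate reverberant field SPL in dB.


Given values:
  Lw = 118.4 dB, R = 87.9 m^2
Formula: SPL = Lw + 10 * log10(4 / R)
Compute 4 / R = 4 / 87.9 = 0.045506
Compute 10 * log10(0.045506) = -13.4193
SPL = 118.4 + (-13.4193) = 104.98

104.98 dB


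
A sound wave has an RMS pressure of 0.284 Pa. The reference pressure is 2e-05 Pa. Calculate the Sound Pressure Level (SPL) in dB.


Given values:
  p = 0.284 Pa
  p_ref = 2e-05 Pa
Formula: SPL = 20 * log10(p / p_ref)
Compute ratio: p / p_ref = 0.284 / 2e-05 = 14200
Compute log10: log10(14200) = 4.152288
Multiply: SPL = 20 * 4.152288 = 83.05

83.05 dB


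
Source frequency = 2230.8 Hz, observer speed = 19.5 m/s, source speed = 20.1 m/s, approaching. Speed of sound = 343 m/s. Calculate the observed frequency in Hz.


Given values:
  f_s = 2230.8 Hz, v_o = 19.5 m/s, v_s = 20.1 m/s
  Direction: approaching
Formula: f_o = f_s * (c + v_o) / (c - v_s)
Numerator: c + v_o = 343 + 19.5 = 362.5
Denominator: c - v_s = 343 - 20.1 = 322.9
f_o = 2230.8 * 362.5 / 322.9 = 2504.38

2504.38 Hz


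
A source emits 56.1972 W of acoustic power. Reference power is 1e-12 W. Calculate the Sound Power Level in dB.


Given values:
  W = 56.1972 W
  W_ref = 1e-12 W
Formula: SWL = 10 * log10(W / W_ref)
Compute ratio: W / W_ref = 56197200000000
Compute log10: log10(56197200000000) = 13.749715
Multiply: SWL = 10 * 13.749715 = 137.5

137.5 dB


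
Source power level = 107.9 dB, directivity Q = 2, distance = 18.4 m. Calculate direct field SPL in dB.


Given values:
  Lw = 107.9 dB, Q = 2, r = 18.4 m
Formula: SPL = Lw + 10 * log10(Q / (4 * pi * r^2))
Compute 4 * pi * r^2 = 4 * pi * 18.4^2 = 4254.4704
Compute Q / denom = 2 / 4254.4704 = 0.00047009
Compute 10 * log10(0.00047009) = -33.2782
SPL = 107.9 + (-33.2782) = 74.62

74.62 dB


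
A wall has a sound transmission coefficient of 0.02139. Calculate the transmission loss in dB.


Given values:
  tau = 0.02139
Formula: TL = 10 * log10(1 / tau)
Compute 1 / tau = 1 / 0.02139 = 46.7508
Compute log10(46.7508) = 1.669789
TL = 10 * 1.669789 = 16.7

16.7 dB


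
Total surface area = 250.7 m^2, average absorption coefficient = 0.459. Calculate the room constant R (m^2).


Given values:
  S = 250.7 m^2, alpha = 0.459
Formula: R = S * alpha / (1 - alpha)
Numerator: 250.7 * 0.459 = 115.0713
Denominator: 1 - 0.459 = 0.541
R = 115.0713 / 0.541 = 212.7

212.7 m^2


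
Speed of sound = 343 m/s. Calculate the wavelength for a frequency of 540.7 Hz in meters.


Given values:
  c = 343 m/s, f = 540.7 Hz
Formula: lambda = c / f
lambda = 343 / 540.7
lambda = 0.6344

0.6344 m


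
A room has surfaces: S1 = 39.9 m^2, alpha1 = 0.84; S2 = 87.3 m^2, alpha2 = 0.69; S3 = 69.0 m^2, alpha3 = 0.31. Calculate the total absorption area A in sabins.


Given surfaces:
  Surface 1: 39.9 * 0.84 = 33.516
  Surface 2: 87.3 * 0.69 = 60.237
  Surface 3: 69.0 * 0.31 = 21.39
Formula: A = sum(Si * alpha_i)
A = 33.516 + 60.237 + 21.39
A = 115.14

115.14 sabins


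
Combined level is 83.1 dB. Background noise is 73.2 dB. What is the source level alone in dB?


Given values:
  L_total = 83.1 dB, L_bg = 73.2 dB
Formula: L_source = 10 * log10(10^(L_total/10) - 10^(L_bg/10))
Convert to linear:
  10^(83.1/10) = 204173794.467
  10^(73.2/10) = 20892961.3085
Difference: 204173794.467 - 20892961.3085 = 183280833.1585
L_source = 10 * log10(183280833.1585) = 82.63

82.63 dB


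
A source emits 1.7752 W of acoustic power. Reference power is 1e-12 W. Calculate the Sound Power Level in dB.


Given values:
  W = 1.7752 W
  W_ref = 1e-12 W
Formula: SWL = 10 * log10(W / W_ref)
Compute ratio: W / W_ref = 1775200000000
Compute log10: log10(1775200000000) = 12.249247
Multiply: SWL = 10 * 12.249247 = 122.49

122.49 dB


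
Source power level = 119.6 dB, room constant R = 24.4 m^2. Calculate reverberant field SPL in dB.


Given values:
  Lw = 119.6 dB, R = 24.4 m^2
Formula: SPL = Lw + 10 * log10(4 / R)
Compute 4 / R = 4 / 24.4 = 0.163934
Compute 10 * log10(0.163934) = -7.8533
SPL = 119.6 + (-7.8533) = 111.75

111.75 dB


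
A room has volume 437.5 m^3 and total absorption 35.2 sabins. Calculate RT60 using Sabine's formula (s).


Given values:
  V = 437.5 m^3
  A = 35.2 sabins
Formula: RT60 = 0.161 * V / A
Numerator: 0.161 * 437.5 = 70.4375
RT60 = 70.4375 / 35.2 = 2.001

2.001 s


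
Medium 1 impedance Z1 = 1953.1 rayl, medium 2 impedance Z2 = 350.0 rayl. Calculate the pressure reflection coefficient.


Given values:
  Z1 = 1953.1 rayl, Z2 = 350.0 rayl
Formula: R = (Z2 - Z1) / (Z2 + Z1)
Numerator: Z2 - Z1 = 350.0 - 1953.1 = -1603.1
Denominator: Z2 + Z1 = 350.0 + 1953.1 = 2303.1
R = -1603.1 / 2303.1 = -0.6961

-0.6961


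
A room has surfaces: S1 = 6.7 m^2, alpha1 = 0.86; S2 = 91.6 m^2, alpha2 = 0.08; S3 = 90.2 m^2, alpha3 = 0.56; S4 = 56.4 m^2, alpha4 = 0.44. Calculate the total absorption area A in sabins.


Given surfaces:
  Surface 1: 6.7 * 0.86 = 5.762
  Surface 2: 91.6 * 0.08 = 7.328
  Surface 3: 90.2 * 0.56 = 50.512
  Surface 4: 56.4 * 0.44 = 24.816
Formula: A = sum(Si * alpha_i)
A = 5.762 + 7.328 + 50.512 + 24.816
A = 88.42

88.42 sabins


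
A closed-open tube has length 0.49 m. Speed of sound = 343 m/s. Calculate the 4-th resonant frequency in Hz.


Given values:
  Tube type: closed-open, L = 0.49 m, c = 343 m/s, n = 4
Formula: f_n = (2n - 1) * c / (4 * L)
Compute 2n - 1 = 2*4 - 1 = 7
Compute 4 * L = 4 * 0.49 = 1.96
f = 7 * 343 / 1.96
f = 1225.0

1225.0 Hz


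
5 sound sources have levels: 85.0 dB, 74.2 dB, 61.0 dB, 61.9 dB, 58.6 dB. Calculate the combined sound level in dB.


Formula: L_total = 10 * log10( sum(10^(Li/10)) )
  Source 1: 10^(85.0/10) = 316227766.0168
  Source 2: 10^(74.2/10) = 26302679.919
  Source 3: 10^(61.0/10) = 1258925.4118
  Source 4: 10^(61.9/10) = 1548816.6189
  Source 5: 10^(58.6/10) = 724435.9601
Sum of linear values = 346062623.9266
L_total = 10 * log10(346062623.9266) = 85.39

85.39 dB


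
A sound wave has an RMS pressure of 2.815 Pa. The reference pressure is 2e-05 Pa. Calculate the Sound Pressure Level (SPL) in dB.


Given values:
  p = 2.815 Pa
  p_ref = 2e-05 Pa
Formula: SPL = 20 * log10(p / p_ref)
Compute ratio: p / p_ref = 2.815 / 2e-05 = 140750
Compute log10: log10(140750) = 5.148448
Multiply: SPL = 20 * 5.148448 = 102.97

102.97 dB


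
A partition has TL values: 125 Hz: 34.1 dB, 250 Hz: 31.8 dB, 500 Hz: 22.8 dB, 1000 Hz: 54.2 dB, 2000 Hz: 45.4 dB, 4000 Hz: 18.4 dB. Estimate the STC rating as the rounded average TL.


Given TL values at each frequency:
  125 Hz: 34.1 dB
  250 Hz: 31.8 dB
  500 Hz: 22.8 dB
  1000 Hz: 54.2 dB
  2000 Hz: 45.4 dB
  4000 Hz: 18.4 dB
Formula: STC ~ round(average of TL values)
Sum = 34.1 + 31.8 + 22.8 + 54.2 + 45.4 + 18.4 = 206.7
Average = 206.7 / 6 = 34.45
Rounded: 34

34


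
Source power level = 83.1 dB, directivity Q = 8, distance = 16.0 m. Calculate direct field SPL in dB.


Given values:
  Lw = 83.1 dB, Q = 8, r = 16.0 m
Formula: SPL = Lw + 10 * log10(Q / (4 * pi * r^2))
Compute 4 * pi * r^2 = 4 * pi * 16.0^2 = 3216.9909
Compute Q / denom = 8 / 3216.9909 = 0.0024868
Compute 10 * log10(0.0024868) = -26.0436
SPL = 83.1 + (-26.0436) = 57.06

57.06 dB


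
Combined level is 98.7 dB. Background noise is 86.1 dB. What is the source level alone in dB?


Given values:
  L_total = 98.7 dB, L_bg = 86.1 dB
Formula: L_source = 10 * log10(10^(L_total/10) - 10^(L_bg/10))
Convert to linear:
  10^(98.7/10) = 7413102413.0092
  10^(86.1/10) = 407380277.8041
Difference: 7413102413.0092 - 407380277.8041 = 7005722135.2051
L_source = 10 * log10(7005722135.2051) = 98.45

98.45 dB


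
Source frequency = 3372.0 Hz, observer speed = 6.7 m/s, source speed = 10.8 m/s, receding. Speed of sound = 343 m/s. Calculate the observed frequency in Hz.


Given values:
  f_s = 3372.0 Hz, v_o = 6.7 m/s, v_s = 10.8 m/s
  Direction: receding
Formula: f_o = f_s * (c - v_o) / (c + v_s)
Numerator: c - v_o = 343 - 6.7 = 336.3
Denominator: c + v_s = 343 + 10.8 = 353.8
f_o = 3372.0 * 336.3 / 353.8 = 3205.21

3205.21 Hz


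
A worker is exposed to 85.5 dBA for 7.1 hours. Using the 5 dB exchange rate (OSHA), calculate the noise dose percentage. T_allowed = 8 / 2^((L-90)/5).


Given values:
  L = 85.5 dBA, T = 7.1 hours
Formula: T_allowed = 8 / 2^((L - 90) / 5)
Compute exponent: (85.5 - 90) / 5 = -0.9
Compute 2^(-0.9) = 0.535887
T_allowed = 8 / 0.535887 = 14.92852 hours
Dose = (T / T_allowed) * 100
Dose = (7.1 / 14.92852) * 100 = 47.56

47.56 %


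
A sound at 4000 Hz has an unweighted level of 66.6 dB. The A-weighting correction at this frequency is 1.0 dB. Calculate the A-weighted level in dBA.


Given values:
  SPL = 66.6 dB
  A-weighting at 4000 Hz = 1.0 dB
Formula: L_A = SPL + A_weight
L_A = 66.6 + (1.0)
L_A = 67.6

67.6 dBA


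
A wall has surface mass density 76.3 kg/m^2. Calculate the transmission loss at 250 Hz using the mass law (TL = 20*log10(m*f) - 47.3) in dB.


Given values:
  m = 76.3 kg/m^2, f = 250 Hz
Formula: TL = 20 * log10(m * f) - 47.3
Compute m * f = 76.3 * 250 = 19075.0
Compute log10(19075.0) = 4.280465
Compute 20 * 4.280465 = 85.6093
TL = 85.6093 - 47.3 = 38.31

38.31 dB


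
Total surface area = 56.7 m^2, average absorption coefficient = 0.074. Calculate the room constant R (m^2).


Given values:
  S = 56.7 m^2, alpha = 0.074
Formula: R = S * alpha / (1 - alpha)
Numerator: 56.7 * 0.074 = 4.1958
Denominator: 1 - 0.074 = 0.926
R = 4.1958 / 0.926 = 4.53

4.53 m^2


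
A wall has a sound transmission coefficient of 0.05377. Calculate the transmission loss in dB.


Given values:
  tau = 0.05377
Formula: TL = 10 * log10(1 / tau)
Compute 1 / tau = 1 / 0.05377 = 18.5977
Compute log10(18.5977) = 1.269459
TL = 10 * 1.269459 = 12.69

12.69 dB


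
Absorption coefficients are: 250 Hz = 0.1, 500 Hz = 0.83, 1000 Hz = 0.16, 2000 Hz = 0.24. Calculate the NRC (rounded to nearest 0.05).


Given values:
  a_250 = 0.1, a_500 = 0.83
  a_1000 = 0.16, a_2000 = 0.24
Formula: NRC = (a250 + a500 + a1000 + a2000) / 4
Sum = 0.1 + 0.83 + 0.16 + 0.24 = 1.33
NRC = 1.33 / 4 = 0.3325
Rounded to nearest 0.05: 0.35

0.35


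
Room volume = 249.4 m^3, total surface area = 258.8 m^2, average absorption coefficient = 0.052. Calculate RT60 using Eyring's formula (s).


Given values:
  V = 249.4 m^3, S = 258.8 m^2, alpha = 0.052
Formula: RT60 = 0.161 * V / (-S * ln(1 - alpha))
Compute ln(1 - 0.052) = ln(0.948) = -0.053401
Denominator: -258.8 * -0.053401 = 13.8202
Numerator: 0.161 * 249.4 = 40.1534
RT60 = 40.1534 / 13.8202 = 2.905

2.905 s


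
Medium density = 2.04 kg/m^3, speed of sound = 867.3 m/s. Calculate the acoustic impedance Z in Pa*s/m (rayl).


Given values:
  rho = 2.04 kg/m^3
  c = 867.3 m/s
Formula: Z = rho * c
Z = 2.04 * 867.3
Z = 1769.29

1769.29 rayl


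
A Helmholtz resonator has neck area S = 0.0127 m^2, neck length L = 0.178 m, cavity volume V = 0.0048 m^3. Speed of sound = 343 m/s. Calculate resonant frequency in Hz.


Given values:
  S = 0.0127 m^2, L = 0.178 m, V = 0.0048 m^3, c = 343 m/s
Formula: f = (c / (2*pi)) * sqrt(S / (V * L))
Compute V * L = 0.0048 * 0.178 = 0.0008544
Compute S / (V * L) = 0.0127 / 0.0008544 = 14.8642
Compute sqrt(14.8642) = 3.855412
Compute c / (2*pi) = 343 / 6.283185 = 54.590148
f = 54.590148 * 3.855412 = 210.47

210.47 Hz


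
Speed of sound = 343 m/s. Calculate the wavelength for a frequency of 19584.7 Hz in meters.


Given values:
  c = 343 m/s, f = 19584.7 Hz
Formula: lambda = c / f
lambda = 343 / 19584.7
lambda = 0.0175

0.0175 m


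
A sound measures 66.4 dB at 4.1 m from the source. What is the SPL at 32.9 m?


Given values:
  SPL1 = 66.4 dB, r1 = 4.1 m, r2 = 32.9 m
Formula: SPL2 = SPL1 - 20 * log10(r2 / r1)
Compute ratio: r2 / r1 = 32.9 / 4.1 = 8.0244
Compute log10: log10(8.0244) = 0.904413
Compute drop: 20 * 0.904413 = 18.0883
SPL2 = 66.4 - 18.0883 = 48.31

48.31 dB


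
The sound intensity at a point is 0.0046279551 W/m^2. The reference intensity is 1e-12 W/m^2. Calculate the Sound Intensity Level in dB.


Given values:
  I = 0.0046279551 W/m^2
  I_ref = 1e-12 W/m^2
Formula: SIL = 10 * log10(I / I_ref)
Compute ratio: I / I_ref = 4627955100
Compute log10: log10(4627955100) = 9.665389
Multiply: SIL = 10 * 9.665389 = 96.65

96.65 dB


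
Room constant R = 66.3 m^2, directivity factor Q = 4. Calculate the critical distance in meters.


Given values:
  R = 66.3 m^2, Q = 4
Formula: d_c = 0.141 * sqrt(Q * R)
Compute Q * R = 4 * 66.3 = 265.2
Compute sqrt(265.2) = 16.285
d_c = 0.141 * 16.285 = 2.296

2.296 m


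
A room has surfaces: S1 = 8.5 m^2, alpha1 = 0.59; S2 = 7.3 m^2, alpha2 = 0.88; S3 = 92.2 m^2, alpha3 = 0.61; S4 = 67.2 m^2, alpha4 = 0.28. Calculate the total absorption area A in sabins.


Given surfaces:
  Surface 1: 8.5 * 0.59 = 5.015
  Surface 2: 7.3 * 0.88 = 6.424
  Surface 3: 92.2 * 0.61 = 56.242
  Surface 4: 67.2 * 0.28 = 18.816
Formula: A = sum(Si * alpha_i)
A = 5.015 + 6.424 + 56.242 + 18.816
A = 86.5

86.5 sabins


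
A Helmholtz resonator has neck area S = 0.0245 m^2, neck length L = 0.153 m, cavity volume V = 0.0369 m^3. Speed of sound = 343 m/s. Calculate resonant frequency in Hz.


Given values:
  S = 0.0245 m^2, L = 0.153 m, V = 0.0369 m^3, c = 343 m/s
Formula: f = (c / (2*pi)) * sqrt(S / (V * L))
Compute V * L = 0.0369 * 0.153 = 0.0056457
Compute S / (V * L) = 0.0245 / 0.0056457 = 4.3396
Compute sqrt(4.3396) = 2.083171
Compute c / (2*pi) = 343 / 6.283185 = 54.590148
f = 54.590148 * 2.083171 = 113.72

113.72 Hz


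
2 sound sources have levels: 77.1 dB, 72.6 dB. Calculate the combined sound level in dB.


Formula: L_total = 10 * log10( sum(10^(Li/10)) )
  Source 1: 10^(77.1/10) = 51286138.3991
  Source 2: 10^(72.6/10) = 18197008.5861
Sum of linear values = 69483146.9852
L_total = 10 * log10(69483146.9852) = 78.42

78.42 dB


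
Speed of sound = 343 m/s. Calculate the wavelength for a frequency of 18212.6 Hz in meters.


Given values:
  c = 343 m/s, f = 18212.6 Hz
Formula: lambda = c / f
lambda = 343 / 18212.6
lambda = 0.0188

0.0188 m


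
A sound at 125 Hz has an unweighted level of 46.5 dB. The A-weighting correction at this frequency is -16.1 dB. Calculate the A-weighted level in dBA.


Given values:
  SPL = 46.5 dB
  A-weighting at 125 Hz = -16.1 dB
Formula: L_A = SPL + A_weight
L_A = 46.5 + (-16.1)
L_A = 30.4

30.4 dBA


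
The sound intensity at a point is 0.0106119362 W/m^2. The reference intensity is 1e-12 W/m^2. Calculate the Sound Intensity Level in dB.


Given values:
  I = 0.0106119362 W/m^2
  I_ref = 1e-12 W/m^2
Formula: SIL = 10 * log10(I / I_ref)
Compute ratio: I / I_ref = 10611936200
Compute log10: log10(10611936200) = 10.025795
Multiply: SIL = 10 * 10.025795 = 100.26

100.26 dB


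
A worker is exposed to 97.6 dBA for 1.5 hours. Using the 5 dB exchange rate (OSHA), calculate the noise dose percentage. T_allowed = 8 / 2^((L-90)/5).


Given values:
  L = 97.6 dBA, T = 1.5 hours
Formula: T_allowed = 8 / 2^((L - 90) / 5)
Compute exponent: (97.6 - 90) / 5 = 1.52
Compute 2^(1.52) = 2.86791
T_allowed = 8 / 2.86791 = 2.789488 hours
Dose = (T / T_allowed) * 100
Dose = (1.5 / 2.789488) * 100 = 53.77

53.77 %


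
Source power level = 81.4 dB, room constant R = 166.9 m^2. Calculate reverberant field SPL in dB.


Given values:
  Lw = 81.4 dB, R = 166.9 m^2
Formula: SPL = Lw + 10 * log10(4 / R)
Compute 4 / R = 4 / 166.9 = 0.023966
Compute 10 * log10(0.023966) = -16.204
SPL = 81.4 + (-16.204) = 65.2

65.2 dB


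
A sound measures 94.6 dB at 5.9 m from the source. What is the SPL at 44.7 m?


Given values:
  SPL1 = 94.6 dB, r1 = 5.9 m, r2 = 44.7 m
Formula: SPL2 = SPL1 - 20 * log10(r2 / r1)
Compute ratio: r2 / r1 = 44.7 / 5.9 = 7.5763
Compute log10: log10(7.5763) = 0.879457
Compute drop: 20 * 0.879457 = 17.5891
SPL2 = 94.6 - 17.5891 = 77.01

77.01 dB


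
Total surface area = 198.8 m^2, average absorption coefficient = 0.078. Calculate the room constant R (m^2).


Given values:
  S = 198.8 m^2, alpha = 0.078
Formula: R = S * alpha / (1 - alpha)
Numerator: 198.8 * 0.078 = 15.5064
Denominator: 1 - 0.078 = 0.922
R = 15.5064 / 0.922 = 16.82

16.82 m^2


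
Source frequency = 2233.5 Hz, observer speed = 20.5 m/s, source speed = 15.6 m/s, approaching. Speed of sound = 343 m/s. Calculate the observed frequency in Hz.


Given values:
  f_s = 2233.5 Hz, v_o = 20.5 m/s, v_s = 15.6 m/s
  Direction: approaching
Formula: f_o = f_s * (c + v_o) / (c - v_s)
Numerator: c + v_o = 343 + 20.5 = 363.5
Denominator: c - v_s = 343 - 15.6 = 327.4
f_o = 2233.5 * 363.5 / 327.4 = 2479.77

2479.77 Hz


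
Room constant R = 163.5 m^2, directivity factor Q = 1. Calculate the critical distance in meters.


Given values:
  R = 163.5 m^2, Q = 1
Formula: d_c = 0.141 * sqrt(Q * R)
Compute Q * R = 1 * 163.5 = 163.5
Compute sqrt(163.5) = 12.7867
d_c = 0.141 * 12.7867 = 1.803

1.803 m


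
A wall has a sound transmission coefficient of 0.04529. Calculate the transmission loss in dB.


Given values:
  tau = 0.04529
Formula: TL = 10 * log10(1 / tau)
Compute 1 / tau = 1 / 0.04529 = 22.0799
Compute log10(22.0799) = 1.343997
TL = 10 * 1.343997 = 13.44

13.44 dB


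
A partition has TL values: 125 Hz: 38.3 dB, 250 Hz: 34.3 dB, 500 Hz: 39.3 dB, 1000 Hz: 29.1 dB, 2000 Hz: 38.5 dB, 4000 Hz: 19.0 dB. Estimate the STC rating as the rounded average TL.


Given TL values at each frequency:
  125 Hz: 38.3 dB
  250 Hz: 34.3 dB
  500 Hz: 39.3 dB
  1000 Hz: 29.1 dB
  2000 Hz: 38.5 dB
  4000 Hz: 19.0 dB
Formula: STC ~ round(average of TL values)
Sum = 38.3 + 34.3 + 39.3 + 29.1 + 38.5 + 19.0 = 198.5
Average = 198.5 / 6 = 33.08
Rounded: 33

33


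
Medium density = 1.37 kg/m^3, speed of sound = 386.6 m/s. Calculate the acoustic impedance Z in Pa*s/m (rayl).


Given values:
  rho = 1.37 kg/m^3
  c = 386.6 m/s
Formula: Z = rho * c
Z = 1.37 * 386.6
Z = 529.64

529.64 rayl


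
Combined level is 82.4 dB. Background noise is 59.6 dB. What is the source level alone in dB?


Given values:
  L_total = 82.4 dB, L_bg = 59.6 dB
Formula: L_source = 10 * log10(10^(L_total/10) - 10^(L_bg/10))
Convert to linear:
  10^(82.4/10) = 173780082.8749
  10^(59.6/10) = 912010.8394
Difference: 173780082.8749 - 912010.8394 = 172868072.0355
L_source = 10 * log10(172868072.0355) = 82.38

82.38 dB


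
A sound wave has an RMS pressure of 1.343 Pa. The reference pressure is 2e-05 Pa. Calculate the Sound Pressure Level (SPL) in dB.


Given values:
  p = 1.343 Pa
  p_ref = 2e-05 Pa
Formula: SPL = 20 * log10(p / p_ref)
Compute ratio: p / p_ref = 1.343 / 2e-05 = 67150
Compute log10: log10(67150) = 4.827046
Multiply: SPL = 20 * 4.827046 = 96.54

96.54 dB


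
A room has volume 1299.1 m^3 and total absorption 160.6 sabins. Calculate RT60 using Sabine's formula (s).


Given values:
  V = 1299.1 m^3
  A = 160.6 sabins
Formula: RT60 = 0.161 * V / A
Numerator: 0.161 * 1299.1 = 209.1551
RT60 = 209.1551 / 160.6 = 1.302

1.302 s


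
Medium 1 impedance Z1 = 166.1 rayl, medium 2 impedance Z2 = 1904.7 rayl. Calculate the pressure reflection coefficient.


Given values:
  Z1 = 166.1 rayl, Z2 = 1904.7 rayl
Formula: R = (Z2 - Z1) / (Z2 + Z1)
Numerator: Z2 - Z1 = 1904.7 - 166.1 = 1738.6
Denominator: Z2 + Z1 = 1904.7 + 166.1 = 2070.8
R = 1738.6 / 2070.8 = 0.8396

0.8396


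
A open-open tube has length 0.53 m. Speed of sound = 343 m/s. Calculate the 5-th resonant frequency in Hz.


Given values:
  Tube type: open-open, L = 0.53 m, c = 343 m/s, n = 5
Formula: f_n = n * c / (2 * L)
Compute 2 * L = 2 * 0.53 = 1.06
f = 5 * 343 / 1.06
f = 1617.92

1617.92 Hz


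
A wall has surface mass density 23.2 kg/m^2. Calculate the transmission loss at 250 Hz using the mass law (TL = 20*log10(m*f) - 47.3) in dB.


Given values:
  m = 23.2 kg/m^2, f = 250 Hz
Formula: TL = 20 * log10(m * f) - 47.3
Compute m * f = 23.2 * 250 = 5800.0
Compute log10(5800.0) = 3.763428
Compute 20 * 3.763428 = 75.2686
TL = 75.2686 - 47.3 = 27.97

27.97 dB


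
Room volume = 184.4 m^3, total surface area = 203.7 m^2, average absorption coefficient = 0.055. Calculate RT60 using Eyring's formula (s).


Given values:
  V = 184.4 m^3, S = 203.7 m^2, alpha = 0.055
Formula: RT60 = 0.161 * V / (-S * ln(1 - alpha))
Compute ln(1 - 0.055) = ln(0.945) = -0.05657
Denominator: -203.7 * -0.05657 = 11.5233
Numerator: 0.161 * 184.4 = 29.6884
RT60 = 29.6884 / 11.5233 = 2.576

2.576 s


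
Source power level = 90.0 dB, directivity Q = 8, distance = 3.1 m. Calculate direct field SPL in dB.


Given values:
  Lw = 90.0 dB, Q = 8, r = 3.1 m
Formula: SPL = Lw + 10 * log10(Q / (4 * pi * r^2))
Compute 4 * pi * r^2 = 4 * pi * 3.1^2 = 120.7628
Compute Q / denom = 8 / 120.7628 = 0.06624557
Compute 10 * log10(0.06624557) = -11.7884
SPL = 90.0 + (-11.7884) = 78.21

78.21 dB


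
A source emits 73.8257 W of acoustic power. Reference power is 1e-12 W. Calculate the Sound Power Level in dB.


Given values:
  W = 73.8257 W
  W_ref = 1e-12 W
Formula: SWL = 10 * log10(W / W_ref)
Compute ratio: W / W_ref = 73825700000000
Compute log10: log10(73825700000000) = 13.868208
Multiply: SWL = 10 * 13.868208 = 138.68

138.68 dB


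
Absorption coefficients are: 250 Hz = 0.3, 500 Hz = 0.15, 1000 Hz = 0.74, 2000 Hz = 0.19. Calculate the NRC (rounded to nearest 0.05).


Given values:
  a_250 = 0.3, a_500 = 0.15
  a_1000 = 0.74, a_2000 = 0.19
Formula: NRC = (a250 + a500 + a1000 + a2000) / 4
Sum = 0.3 + 0.15 + 0.74 + 0.19 = 1.38
NRC = 1.38 / 4 = 0.345
Rounded to nearest 0.05: 0.35

0.35


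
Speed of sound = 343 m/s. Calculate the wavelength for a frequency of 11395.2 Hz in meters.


Given values:
  c = 343 m/s, f = 11395.2 Hz
Formula: lambda = c / f
lambda = 343 / 11395.2
lambda = 0.0301

0.0301 m


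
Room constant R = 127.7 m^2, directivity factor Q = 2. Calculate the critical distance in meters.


Given values:
  R = 127.7 m^2, Q = 2
Formula: d_c = 0.141 * sqrt(Q * R)
Compute Q * R = 2 * 127.7 = 255.4
Compute sqrt(255.4) = 15.9812
d_c = 0.141 * 15.9812 = 2.253

2.253 m


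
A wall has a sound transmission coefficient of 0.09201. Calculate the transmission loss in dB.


Given values:
  tau = 0.09201
Formula: TL = 10 * log10(1 / tau)
Compute 1 / tau = 1 / 0.09201 = 10.8684
Compute log10(10.8684) = 1.036166
TL = 10 * 1.036166 = 10.36

10.36 dB


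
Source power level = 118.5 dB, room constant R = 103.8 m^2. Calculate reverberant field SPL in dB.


Given values:
  Lw = 118.5 dB, R = 103.8 m^2
Formula: SPL = Lw + 10 * log10(4 / R)
Compute 4 / R = 4 / 103.8 = 0.038536
Compute 10 * log10(0.038536) = -14.1413
SPL = 118.5 + (-14.1413) = 104.36

104.36 dB


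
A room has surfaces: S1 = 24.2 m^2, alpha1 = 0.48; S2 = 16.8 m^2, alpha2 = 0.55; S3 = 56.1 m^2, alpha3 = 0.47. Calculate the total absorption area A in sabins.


Given surfaces:
  Surface 1: 24.2 * 0.48 = 11.616
  Surface 2: 16.8 * 0.55 = 9.24
  Surface 3: 56.1 * 0.47 = 26.367
Formula: A = sum(Si * alpha_i)
A = 11.616 + 9.24 + 26.367
A = 47.22

47.22 sabins


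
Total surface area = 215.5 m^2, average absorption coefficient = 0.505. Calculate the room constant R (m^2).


Given values:
  S = 215.5 m^2, alpha = 0.505
Formula: R = S * alpha / (1 - alpha)
Numerator: 215.5 * 0.505 = 108.8275
Denominator: 1 - 0.505 = 0.495
R = 108.8275 / 0.495 = 219.85

219.85 m^2


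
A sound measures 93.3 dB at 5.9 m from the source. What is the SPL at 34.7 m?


Given values:
  SPL1 = 93.3 dB, r1 = 5.9 m, r2 = 34.7 m
Formula: SPL2 = SPL1 - 20 * log10(r2 / r1)
Compute ratio: r2 / r1 = 34.7 / 5.9 = 5.8814
Compute log10: log10(5.8814) = 0.769481
Compute drop: 20 * 0.769481 = 15.3896
SPL2 = 93.3 - 15.3896 = 77.91

77.91 dB


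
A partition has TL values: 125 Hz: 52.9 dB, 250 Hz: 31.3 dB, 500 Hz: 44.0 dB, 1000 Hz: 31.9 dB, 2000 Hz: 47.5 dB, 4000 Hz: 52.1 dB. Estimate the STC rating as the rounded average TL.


Given TL values at each frequency:
  125 Hz: 52.9 dB
  250 Hz: 31.3 dB
  500 Hz: 44.0 dB
  1000 Hz: 31.9 dB
  2000 Hz: 47.5 dB
  4000 Hz: 52.1 dB
Formula: STC ~ round(average of TL values)
Sum = 52.9 + 31.3 + 44.0 + 31.9 + 47.5 + 52.1 = 259.7
Average = 259.7 / 6 = 43.28
Rounded: 43

43


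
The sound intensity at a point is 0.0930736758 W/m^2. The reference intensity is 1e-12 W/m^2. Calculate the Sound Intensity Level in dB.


Given values:
  I = 0.0930736758 W/m^2
  I_ref = 1e-12 W/m^2
Formula: SIL = 10 * log10(I / I_ref)
Compute ratio: I / I_ref = 93073675800
Compute log10: log10(93073675800) = 10.968827
Multiply: SIL = 10 * 10.968827 = 109.69

109.69 dB


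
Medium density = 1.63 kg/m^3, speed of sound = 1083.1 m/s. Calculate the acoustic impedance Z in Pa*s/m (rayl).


Given values:
  rho = 1.63 kg/m^3
  c = 1083.1 m/s
Formula: Z = rho * c
Z = 1.63 * 1083.1
Z = 1765.45

1765.45 rayl


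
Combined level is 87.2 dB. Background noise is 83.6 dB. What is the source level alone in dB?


Given values:
  L_total = 87.2 dB, L_bg = 83.6 dB
Formula: L_source = 10 * log10(10^(L_total/10) - 10^(L_bg/10))
Convert to linear:
  10^(87.2/10) = 524807460.2498
  10^(83.6/10) = 229086765.2768
Difference: 524807460.2498 - 229086765.2768 = 295720694.973
L_source = 10 * log10(295720694.973) = 84.71

84.71 dB


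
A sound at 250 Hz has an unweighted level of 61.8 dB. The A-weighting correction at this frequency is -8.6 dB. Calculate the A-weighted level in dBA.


Given values:
  SPL = 61.8 dB
  A-weighting at 250 Hz = -8.6 dB
Formula: L_A = SPL + A_weight
L_A = 61.8 + (-8.6)
L_A = 53.2

53.2 dBA


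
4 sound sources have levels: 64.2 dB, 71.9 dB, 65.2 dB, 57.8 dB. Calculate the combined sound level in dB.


Formula: L_total = 10 * log10( sum(10^(Li/10)) )
  Source 1: 10^(64.2/10) = 2630267.9919
  Source 2: 10^(71.9/10) = 15488166.1891
  Source 3: 10^(65.2/10) = 3311311.2148
  Source 4: 10^(57.8/10) = 602559.5861
Sum of linear values = 22032304.9819
L_total = 10 * log10(22032304.9819) = 73.43

73.43 dB


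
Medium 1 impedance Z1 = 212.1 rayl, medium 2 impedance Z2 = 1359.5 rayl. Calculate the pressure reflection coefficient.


Given values:
  Z1 = 212.1 rayl, Z2 = 1359.5 rayl
Formula: R = (Z2 - Z1) / (Z2 + Z1)
Numerator: Z2 - Z1 = 1359.5 - 212.1 = 1147.4
Denominator: Z2 + Z1 = 1359.5 + 212.1 = 1571.6
R = 1147.4 / 1571.6 = 0.7301

0.7301


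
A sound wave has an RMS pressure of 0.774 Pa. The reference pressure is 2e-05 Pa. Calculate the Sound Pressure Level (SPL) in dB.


Given values:
  p = 0.774 Pa
  p_ref = 2e-05 Pa
Formula: SPL = 20 * log10(p / p_ref)
Compute ratio: p / p_ref = 0.774 / 2e-05 = 38700
Compute log10: log10(38700) = 4.587711
Multiply: SPL = 20 * 4.587711 = 91.75

91.75 dB


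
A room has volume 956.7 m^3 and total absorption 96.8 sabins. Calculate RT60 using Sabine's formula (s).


Given values:
  V = 956.7 m^3
  A = 96.8 sabins
Formula: RT60 = 0.161 * V / A
Numerator: 0.161 * 956.7 = 154.0287
RT60 = 154.0287 / 96.8 = 1.591

1.591 s


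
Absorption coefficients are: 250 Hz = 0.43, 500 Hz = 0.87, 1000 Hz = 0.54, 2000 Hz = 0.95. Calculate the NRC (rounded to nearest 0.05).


Given values:
  a_250 = 0.43, a_500 = 0.87
  a_1000 = 0.54, a_2000 = 0.95
Formula: NRC = (a250 + a500 + a1000 + a2000) / 4
Sum = 0.43 + 0.87 + 0.54 + 0.95 = 2.79
NRC = 2.79 / 4 = 0.6975
Rounded to nearest 0.05: 0.7

0.7


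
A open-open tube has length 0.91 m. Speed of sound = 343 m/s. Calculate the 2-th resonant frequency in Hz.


Given values:
  Tube type: open-open, L = 0.91 m, c = 343 m/s, n = 2
Formula: f_n = n * c / (2 * L)
Compute 2 * L = 2 * 0.91 = 1.82
f = 2 * 343 / 1.82
f = 376.92

376.92 Hz


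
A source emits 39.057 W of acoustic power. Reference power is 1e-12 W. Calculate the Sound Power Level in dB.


Given values:
  W = 39.057 W
  W_ref = 1e-12 W
Formula: SWL = 10 * log10(W / W_ref)
Compute ratio: W / W_ref = 39057000000000
Compute log10: log10(39057000000000) = 13.591699
Multiply: SWL = 10 * 13.591699 = 135.92

135.92 dB


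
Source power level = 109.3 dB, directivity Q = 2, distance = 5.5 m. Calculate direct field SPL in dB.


Given values:
  Lw = 109.3 dB, Q = 2, r = 5.5 m
Formula: SPL = Lw + 10 * log10(Q / (4 * pi * r^2))
Compute 4 * pi * r^2 = 4 * pi * 5.5^2 = 380.1327
Compute Q / denom = 2 / 380.1327 = 0.00526132
Compute 10 * log10(0.00526132) = -22.7891
SPL = 109.3 + (-22.7891) = 86.51

86.51 dB


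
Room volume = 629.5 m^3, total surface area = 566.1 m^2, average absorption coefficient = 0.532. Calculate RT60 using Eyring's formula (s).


Given values:
  V = 629.5 m^3, S = 566.1 m^2, alpha = 0.532
Formula: RT60 = 0.161 * V / (-S * ln(1 - alpha))
Compute ln(1 - 0.532) = ln(0.468) = -0.759287
Denominator: -566.1 * -0.759287 = 429.8324
Numerator: 0.161 * 629.5 = 101.3495
RT60 = 101.3495 / 429.8324 = 0.236

0.236 s


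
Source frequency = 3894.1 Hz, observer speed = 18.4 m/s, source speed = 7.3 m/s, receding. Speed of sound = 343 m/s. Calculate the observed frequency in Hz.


Given values:
  f_s = 3894.1 Hz, v_o = 18.4 m/s, v_s = 7.3 m/s
  Direction: receding
Formula: f_o = f_s * (c - v_o) / (c + v_s)
Numerator: c - v_o = 343 - 18.4 = 324.6
Denominator: c + v_s = 343 + 7.3 = 350.3
f_o = 3894.1 * 324.6 / 350.3 = 3608.41

3608.41 Hz


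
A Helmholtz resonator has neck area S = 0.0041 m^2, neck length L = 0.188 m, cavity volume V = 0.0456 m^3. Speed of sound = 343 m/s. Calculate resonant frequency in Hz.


Given values:
  S = 0.0041 m^2, L = 0.188 m, V = 0.0456 m^3, c = 343 m/s
Formula: f = (c / (2*pi)) * sqrt(S / (V * L))
Compute V * L = 0.0456 * 0.188 = 0.0085728
Compute S / (V * L) = 0.0041 / 0.0085728 = 0.4783
Compute sqrt(0.4783) = 0.691592
Compute c / (2*pi) = 343 / 6.283185 = 54.590148
f = 54.590148 * 0.691592 = 37.75

37.75 Hz


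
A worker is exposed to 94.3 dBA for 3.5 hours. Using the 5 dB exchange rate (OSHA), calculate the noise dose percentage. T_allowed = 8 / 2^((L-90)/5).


Given values:
  L = 94.3 dBA, T = 3.5 hours
Formula: T_allowed = 8 / 2^((L - 90) / 5)
Compute exponent: (94.3 - 90) / 5 = 0.86
Compute 2^(0.86) = 1.815038
T_allowed = 8 / 1.815038 = 4.407621 hours
Dose = (T / T_allowed) * 100
Dose = (3.5 / 4.407621) * 100 = 79.41

79.41 %


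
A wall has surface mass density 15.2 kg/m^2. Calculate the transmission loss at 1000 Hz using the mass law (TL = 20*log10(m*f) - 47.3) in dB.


Given values:
  m = 15.2 kg/m^2, f = 1000 Hz
Formula: TL = 20 * log10(m * f) - 47.3
Compute m * f = 15.2 * 1000 = 15200.0
Compute log10(15200.0) = 4.181844
Compute 20 * 4.181844 = 83.6369
TL = 83.6369 - 47.3 = 36.34

36.34 dB


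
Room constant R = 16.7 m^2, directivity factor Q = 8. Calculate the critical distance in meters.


Given values:
  R = 16.7 m^2, Q = 8
Formula: d_c = 0.141 * sqrt(Q * R)
Compute Q * R = 8 * 16.7 = 133.6
Compute sqrt(133.6) = 11.5585
d_c = 0.141 * 11.5585 = 1.63

1.63 m
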